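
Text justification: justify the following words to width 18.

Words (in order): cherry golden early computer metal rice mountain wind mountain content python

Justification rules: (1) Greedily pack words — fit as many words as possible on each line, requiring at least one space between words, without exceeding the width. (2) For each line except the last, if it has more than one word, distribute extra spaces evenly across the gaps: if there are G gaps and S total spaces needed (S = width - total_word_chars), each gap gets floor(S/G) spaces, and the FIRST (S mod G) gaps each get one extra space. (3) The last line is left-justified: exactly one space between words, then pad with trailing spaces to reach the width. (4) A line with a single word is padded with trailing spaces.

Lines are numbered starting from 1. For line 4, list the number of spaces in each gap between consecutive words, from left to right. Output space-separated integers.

Answer: 6

Derivation:
Line 1: ['cherry', 'golden'] (min_width=13, slack=5)
Line 2: ['early', 'computer'] (min_width=14, slack=4)
Line 3: ['metal', 'rice'] (min_width=10, slack=8)
Line 4: ['mountain', 'wind'] (min_width=13, slack=5)
Line 5: ['mountain', 'content'] (min_width=16, slack=2)
Line 6: ['python'] (min_width=6, slack=12)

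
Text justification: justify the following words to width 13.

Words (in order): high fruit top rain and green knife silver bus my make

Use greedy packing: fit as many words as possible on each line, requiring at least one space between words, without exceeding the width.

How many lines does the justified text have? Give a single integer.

Line 1: ['high', 'fruit'] (min_width=10, slack=3)
Line 2: ['top', 'rain', 'and'] (min_width=12, slack=1)
Line 3: ['green', 'knife'] (min_width=11, slack=2)
Line 4: ['silver', 'bus', 'my'] (min_width=13, slack=0)
Line 5: ['make'] (min_width=4, slack=9)
Total lines: 5

Answer: 5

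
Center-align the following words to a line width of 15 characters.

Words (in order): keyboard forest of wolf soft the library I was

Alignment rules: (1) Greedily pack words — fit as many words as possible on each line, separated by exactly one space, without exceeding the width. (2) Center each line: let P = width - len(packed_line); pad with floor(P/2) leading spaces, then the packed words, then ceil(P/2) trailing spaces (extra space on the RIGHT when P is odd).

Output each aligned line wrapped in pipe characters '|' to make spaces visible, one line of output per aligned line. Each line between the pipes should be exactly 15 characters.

Answer: |keyboard forest|
| of wolf soft  |
| the library I |
|      was      |

Derivation:
Line 1: ['keyboard', 'forest'] (min_width=15, slack=0)
Line 2: ['of', 'wolf', 'soft'] (min_width=12, slack=3)
Line 3: ['the', 'library', 'I'] (min_width=13, slack=2)
Line 4: ['was'] (min_width=3, slack=12)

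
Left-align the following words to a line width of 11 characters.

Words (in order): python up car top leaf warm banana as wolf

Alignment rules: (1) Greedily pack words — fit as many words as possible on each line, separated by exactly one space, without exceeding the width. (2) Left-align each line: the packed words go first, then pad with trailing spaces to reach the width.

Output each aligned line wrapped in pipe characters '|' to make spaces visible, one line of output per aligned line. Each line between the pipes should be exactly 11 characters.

Answer: |python up  |
|car top    |
|leaf warm  |
|banana as  |
|wolf       |

Derivation:
Line 1: ['python', 'up'] (min_width=9, slack=2)
Line 2: ['car', 'top'] (min_width=7, slack=4)
Line 3: ['leaf', 'warm'] (min_width=9, slack=2)
Line 4: ['banana', 'as'] (min_width=9, slack=2)
Line 5: ['wolf'] (min_width=4, slack=7)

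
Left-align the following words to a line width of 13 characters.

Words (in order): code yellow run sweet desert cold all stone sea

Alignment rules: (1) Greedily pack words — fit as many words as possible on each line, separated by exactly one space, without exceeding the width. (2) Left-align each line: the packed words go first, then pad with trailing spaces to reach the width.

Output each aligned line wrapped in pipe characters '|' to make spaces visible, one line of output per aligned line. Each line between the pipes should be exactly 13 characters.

Answer: |code yellow  |
|run sweet    |
|desert cold  |
|all stone sea|

Derivation:
Line 1: ['code', 'yellow'] (min_width=11, slack=2)
Line 2: ['run', 'sweet'] (min_width=9, slack=4)
Line 3: ['desert', 'cold'] (min_width=11, slack=2)
Line 4: ['all', 'stone', 'sea'] (min_width=13, slack=0)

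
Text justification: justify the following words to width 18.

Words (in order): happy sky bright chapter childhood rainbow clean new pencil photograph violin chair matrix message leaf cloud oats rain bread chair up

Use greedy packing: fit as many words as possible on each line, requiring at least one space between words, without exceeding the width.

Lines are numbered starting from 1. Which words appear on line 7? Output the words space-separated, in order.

Answer: leaf cloud oats

Derivation:
Line 1: ['happy', 'sky', 'bright'] (min_width=16, slack=2)
Line 2: ['chapter', 'childhood'] (min_width=17, slack=1)
Line 3: ['rainbow', 'clean', 'new'] (min_width=17, slack=1)
Line 4: ['pencil', 'photograph'] (min_width=17, slack=1)
Line 5: ['violin', 'chair'] (min_width=12, slack=6)
Line 6: ['matrix', 'message'] (min_width=14, slack=4)
Line 7: ['leaf', 'cloud', 'oats'] (min_width=15, slack=3)
Line 8: ['rain', 'bread', 'chair'] (min_width=16, slack=2)
Line 9: ['up'] (min_width=2, slack=16)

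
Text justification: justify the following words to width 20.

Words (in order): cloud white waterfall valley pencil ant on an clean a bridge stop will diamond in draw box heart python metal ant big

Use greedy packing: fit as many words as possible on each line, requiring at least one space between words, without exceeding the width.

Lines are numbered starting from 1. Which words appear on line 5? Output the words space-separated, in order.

Line 1: ['cloud', 'white'] (min_width=11, slack=9)
Line 2: ['waterfall', 'valley'] (min_width=16, slack=4)
Line 3: ['pencil', 'ant', 'on', 'an'] (min_width=16, slack=4)
Line 4: ['clean', 'a', 'bridge', 'stop'] (min_width=19, slack=1)
Line 5: ['will', 'diamond', 'in', 'draw'] (min_width=20, slack=0)
Line 6: ['box', 'heart', 'python'] (min_width=16, slack=4)
Line 7: ['metal', 'ant', 'big'] (min_width=13, slack=7)

Answer: will diamond in draw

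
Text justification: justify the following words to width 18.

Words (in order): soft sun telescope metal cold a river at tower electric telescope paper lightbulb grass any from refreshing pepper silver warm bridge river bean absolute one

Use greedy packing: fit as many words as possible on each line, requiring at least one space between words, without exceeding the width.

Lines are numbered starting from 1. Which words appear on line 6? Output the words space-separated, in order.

Answer: any from

Derivation:
Line 1: ['soft', 'sun', 'telescope'] (min_width=18, slack=0)
Line 2: ['metal', 'cold', 'a', 'river'] (min_width=18, slack=0)
Line 3: ['at', 'tower', 'electric'] (min_width=17, slack=1)
Line 4: ['telescope', 'paper'] (min_width=15, slack=3)
Line 5: ['lightbulb', 'grass'] (min_width=15, slack=3)
Line 6: ['any', 'from'] (min_width=8, slack=10)
Line 7: ['refreshing', 'pepper'] (min_width=17, slack=1)
Line 8: ['silver', 'warm', 'bridge'] (min_width=18, slack=0)
Line 9: ['river', 'bean'] (min_width=10, slack=8)
Line 10: ['absolute', 'one'] (min_width=12, slack=6)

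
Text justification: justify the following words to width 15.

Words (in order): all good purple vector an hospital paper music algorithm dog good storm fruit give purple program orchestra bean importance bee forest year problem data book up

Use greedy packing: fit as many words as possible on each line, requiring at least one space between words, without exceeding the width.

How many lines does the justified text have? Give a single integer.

Answer: 12

Derivation:
Line 1: ['all', 'good', 'purple'] (min_width=15, slack=0)
Line 2: ['vector', 'an'] (min_width=9, slack=6)
Line 3: ['hospital', 'paper'] (min_width=14, slack=1)
Line 4: ['music', 'algorithm'] (min_width=15, slack=0)
Line 5: ['dog', 'good', 'storm'] (min_width=14, slack=1)
Line 6: ['fruit', 'give'] (min_width=10, slack=5)
Line 7: ['purple', 'program'] (min_width=14, slack=1)
Line 8: ['orchestra', 'bean'] (min_width=14, slack=1)
Line 9: ['importance', 'bee'] (min_width=14, slack=1)
Line 10: ['forest', 'year'] (min_width=11, slack=4)
Line 11: ['problem', 'data'] (min_width=12, slack=3)
Line 12: ['book', 'up'] (min_width=7, slack=8)
Total lines: 12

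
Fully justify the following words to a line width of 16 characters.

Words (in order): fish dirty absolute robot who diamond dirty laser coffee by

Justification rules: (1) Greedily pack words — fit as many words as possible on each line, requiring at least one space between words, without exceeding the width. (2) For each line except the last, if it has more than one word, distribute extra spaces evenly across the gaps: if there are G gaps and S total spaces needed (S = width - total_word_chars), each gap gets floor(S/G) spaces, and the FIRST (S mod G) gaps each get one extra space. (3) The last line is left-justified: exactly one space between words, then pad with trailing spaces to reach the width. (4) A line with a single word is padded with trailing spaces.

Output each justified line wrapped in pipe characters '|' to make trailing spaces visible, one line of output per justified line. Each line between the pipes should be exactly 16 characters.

Answer: |fish       dirty|
|absolute   robot|
|who      diamond|
|dirty      laser|
|coffee by       |

Derivation:
Line 1: ['fish', 'dirty'] (min_width=10, slack=6)
Line 2: ['absolute', 'robot'] (min_width=14, slack=2)
Line 3: ['who', 'diamond'] (min_width=11, slack=5)
Line 4: ['dirty', 'laser'] (min_width=11, slack=5)
Line 5: ['coffee', 'by'] (min_width=9, slack=7)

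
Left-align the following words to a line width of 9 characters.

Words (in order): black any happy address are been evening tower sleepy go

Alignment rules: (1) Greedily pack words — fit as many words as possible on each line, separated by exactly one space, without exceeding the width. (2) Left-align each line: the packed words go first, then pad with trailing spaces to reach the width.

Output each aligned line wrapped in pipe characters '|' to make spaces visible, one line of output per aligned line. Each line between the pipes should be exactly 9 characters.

Answer: |black any|
|happy    |
|address  |
|are been |
|evening  |
|tower    |
|sleepy go|

Derivation:
Line 1: ['black', 'any'] (min_width=9, slack=0)
Line 2: ['happy'] (min_width=5, slack=4)
Line 3: ['address'] (min_width=7, slack=2)
Line 4: ['are', 'been'] (min_width=8, slack=1)
Line 5: ['evening'] (min_width=7, slack=2)
Line 6: ['tower'] (min_width=5, slack=4)
Line 7: ['sleepy', 'go'] (min_width=9, slack=0)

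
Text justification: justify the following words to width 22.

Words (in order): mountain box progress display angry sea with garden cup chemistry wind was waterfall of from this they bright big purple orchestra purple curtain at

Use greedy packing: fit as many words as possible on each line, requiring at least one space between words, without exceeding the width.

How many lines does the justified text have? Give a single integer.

Answer: 7

Derivation:
Line 1: ['mountain', 'box', 'progress'] (min_width=21, slack=1)
Line 2: ['display', 'angry', 'sea', 'with'] (min_width=22, slack=0)
Line 3: ['garden', 'cup', 'chemistry'] (min_width=20, slack=2)
Line 4: ['wind', 'was', 'waterfall', 'of'] (min_width=21, slack=1)
Line 5: ['from', 'this', 'they', 'bright'] (min_width=21, slack=1)
Line 6: ['big', 'purple', 'orchestra'] (min_width=20, slack=2)
Line 7: ['purple', 'curtain', 'at'] (min_width=17, slack=5)
Total lines: 7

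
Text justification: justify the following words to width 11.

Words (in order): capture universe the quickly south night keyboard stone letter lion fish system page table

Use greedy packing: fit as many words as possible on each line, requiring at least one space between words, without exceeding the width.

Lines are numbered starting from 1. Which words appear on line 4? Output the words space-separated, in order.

Answer: south night

Derivation:
Line 1: ['capture'] (min_width=7, slack=4)
Line 2: ['universe'] (min_width=8, slack=3)
Line 3: ['the', 'quickly'] (min_width=11, slack=0)
Line 4: ['south', 'night'] (min_width=11, slack=0)
Line 5: ['keyboard'] (min_width=8, slack=3)
Line 6: ['stone'] (min_width=5, slack=6)
Line 7: ['letter', 'lion'] (min_width=11, slack=0)
Line 8: ['fish', 'system'] (min_width=11, slack=0)
Line 9: ['page', 'table'] (min_width=10, slack=1)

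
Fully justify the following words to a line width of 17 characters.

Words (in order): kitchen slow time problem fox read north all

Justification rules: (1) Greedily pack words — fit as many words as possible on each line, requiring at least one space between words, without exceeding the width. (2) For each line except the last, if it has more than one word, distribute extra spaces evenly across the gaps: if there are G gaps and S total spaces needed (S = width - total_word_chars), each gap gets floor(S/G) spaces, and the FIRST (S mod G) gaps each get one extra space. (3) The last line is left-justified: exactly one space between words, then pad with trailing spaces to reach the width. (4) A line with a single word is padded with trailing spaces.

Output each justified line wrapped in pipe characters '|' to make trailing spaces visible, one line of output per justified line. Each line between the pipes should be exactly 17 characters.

Line 1: ['kitchen', 'slow', 'time'] (min_width=17, slack=0)
Line 2: ['problem', 'fox', 'read'] (min_width=16, slack=1)
Line 3: ['north', 'all'] (min_width=9, slack=8)

Answer: |kitchen slow time|
|problem  fox read|
|north all        |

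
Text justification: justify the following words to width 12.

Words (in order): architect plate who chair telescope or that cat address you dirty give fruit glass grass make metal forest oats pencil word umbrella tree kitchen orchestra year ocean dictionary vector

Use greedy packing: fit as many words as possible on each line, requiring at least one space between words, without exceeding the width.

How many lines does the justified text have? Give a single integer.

Line 1: ['architect'] (min_width=9, slack=3)
Line 2: ['plate', 'who'] (min_width=9, slack=3)
Line 3: ['chair'] (min_width=5, slack=7)
Line 4: ['telescope', 'or'] (min_width=12, slack=0)
Line 5: ['that', 'cat'] (min_width=8, slack=4)
Line 6: ['address', 'you'] (min_width=11, slack=1)
Line 7: ['dirty', 'give'] (min_width=10, slack=2)
Line 8: ['fruit', 'glass'] (min_width=11, slack=1)
Line 9: ['grass', 'make'] (min_width=10, slack=2)
Line 10: ['metal', 'forest'] (min_width=12, slack=0)
Line 11: ['oats', 'pencil'] (min_width=11, slack=1)
Line 12: ['word'] (min_width=4, slack=8)
Line 13: ['umbrella'] (min_width=8, slack=4)
Line 14: ['tree', 'kitchen'] (min_width=12, slack=0)
Line 15: ['orchestra'] (min_width=9, slack=3)
Line 16: ['year', 'ocean'] (min_width=10, slack=2)
Line 17: ['dictionary'] (min_width=10, slack=2)
Line 18: ['vector'] (min_width=6, slack=6)
Total lines: 18

Answer: 18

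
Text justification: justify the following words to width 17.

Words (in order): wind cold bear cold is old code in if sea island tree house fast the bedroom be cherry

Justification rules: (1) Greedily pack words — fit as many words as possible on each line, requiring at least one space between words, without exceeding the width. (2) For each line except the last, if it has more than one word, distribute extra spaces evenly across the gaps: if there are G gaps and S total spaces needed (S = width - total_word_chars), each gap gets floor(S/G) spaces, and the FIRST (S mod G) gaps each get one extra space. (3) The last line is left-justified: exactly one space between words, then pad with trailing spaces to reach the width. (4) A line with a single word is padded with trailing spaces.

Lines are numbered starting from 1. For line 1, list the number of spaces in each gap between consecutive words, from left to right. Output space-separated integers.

Line 1: ['wind', 'cold', 'bear'] (min_width=14, slack=3)
Line 2: ['cold', 'is', 'old', 'code'] (min_width=16, slack=1)
Line 3: ['in', 'if', 'sea', 'island'] (min_width=16, slack=1)
Line 4: ['tree', 'house', 'fast'] (min_width=15, slack=2)
Line 5: ['the', 'bedroom', 'be'] (min_width=14, slack=3)
Line 6: ['cherry'] (min_width=6, slack=11)

Answer: 3 2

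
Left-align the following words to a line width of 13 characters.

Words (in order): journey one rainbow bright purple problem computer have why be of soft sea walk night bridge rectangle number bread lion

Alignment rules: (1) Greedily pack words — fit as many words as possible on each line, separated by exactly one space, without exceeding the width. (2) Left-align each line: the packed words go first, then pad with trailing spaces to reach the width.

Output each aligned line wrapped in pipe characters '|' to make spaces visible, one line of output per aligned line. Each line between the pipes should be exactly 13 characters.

Answer: |journey one  |
|rainbow      |
|bright purple|
|problem      |
|computer have|
|why be of    |
|soft sea walk|
|night bridge |
|rectangle    |
|number bread |
|lion         |

Derivation:
Line 1: ['journey', 'one'] (min_width=11, slack=2)
Line 2: ['rainbow'] (min_width=7, slack=6)
Line 3: ['bright', 'purple'] (min_width=13, slack=0)
Line 4: ['problem'] (min_width=7, slack=6)
Line 5: ['computer', 'have'] (min_width=13, slack=0)
Line 6: ['why', 'be', 'of'] (min_width=9, slack=4)
Line 7: ['soft', 'sea', 'walk'] (min_width=13, slack=0)
Line 8: ['night', 'bridge'] (min_width=12, slack=1)
Line 9: ['rectangle'] (min_width=9, slack=4)
Line 10: ['number', 'bread'] (min_width=12, slack=1)
Line 11: ['lion'] (min_width=4, slack=9)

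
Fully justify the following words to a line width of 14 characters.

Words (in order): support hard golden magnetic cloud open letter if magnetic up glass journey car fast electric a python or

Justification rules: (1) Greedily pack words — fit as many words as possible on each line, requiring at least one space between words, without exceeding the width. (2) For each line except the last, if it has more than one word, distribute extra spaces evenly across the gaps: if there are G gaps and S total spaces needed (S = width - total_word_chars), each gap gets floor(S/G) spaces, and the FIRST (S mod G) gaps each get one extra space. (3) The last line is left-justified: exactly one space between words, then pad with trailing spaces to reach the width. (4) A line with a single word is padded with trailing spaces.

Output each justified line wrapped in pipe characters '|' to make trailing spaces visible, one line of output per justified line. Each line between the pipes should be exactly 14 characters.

Line 1: ['support', 'hard'] (min_width=12, slack=2)
Line 2: ['golden'] (min_width=6, slack=8)
Line 3: ['magnetic', 'cloud'] (min_width=14, slack=0)
Line 4: ['open', 'letter', 'if'] (min_width=14, slack=0)
Line 5: ['magnetic', 'up'] (min_width=11, slack=3)
Line 6: ['glass', 'journey'] (min_width=13, slack=1)
Line 7: ['car', 'fast'] (min_width=8, slack=6)
Line 8: ['electric', 'a'] (min_width=10, slack=4)
Line 9: ['python', 'or'] (min_width=9, slack=5)

Answer: |support   hard|
|golden        |
|magnetic cloud|
|open letter if|
|magnetic    up|
|glass  journey|
|car       fast|
|electric     a|
|python or     |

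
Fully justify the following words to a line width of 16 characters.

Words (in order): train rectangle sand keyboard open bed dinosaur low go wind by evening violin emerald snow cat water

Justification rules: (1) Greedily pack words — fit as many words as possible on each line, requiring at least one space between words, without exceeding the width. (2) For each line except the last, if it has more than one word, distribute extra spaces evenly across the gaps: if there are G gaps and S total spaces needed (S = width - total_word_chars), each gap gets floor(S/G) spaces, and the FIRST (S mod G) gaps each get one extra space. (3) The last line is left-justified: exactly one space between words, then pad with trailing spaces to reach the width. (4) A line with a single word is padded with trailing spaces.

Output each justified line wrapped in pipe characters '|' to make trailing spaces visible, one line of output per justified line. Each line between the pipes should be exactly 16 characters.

Answer: |train  rectangle|
|sand    keyboard|
|open         bed|
|dinosaur  low go|
|wind  by evening|
|violin   emerald|
|snow cat water  |

Derivation:
Line 1: ['train', 'rectangle'] (min_width=15, slack=1)
Line 2: ['sand', 'keyboard'] (min_width=13, slack=3)
Line 3: ['open', 'bed'] (min_width=8, slack=8)
Line 4: ['dinosaur', 'low', 'go'] (min_width=15, slack=1)
Line 5: ['wind', 'by', 'evening'] (min_width=15, slack=1)
Line 6: ['violin', 'emerald'] (min_width=14, slack=2)
Line 7: ['snow', 'cat', 'water'] (min_width=14, slack=2)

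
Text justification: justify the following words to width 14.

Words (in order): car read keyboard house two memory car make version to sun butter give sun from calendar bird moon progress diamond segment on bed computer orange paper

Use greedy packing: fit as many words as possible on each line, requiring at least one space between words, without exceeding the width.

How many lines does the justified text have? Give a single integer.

Line 1: ['car', 'read'] (min_width=8, slack=6)
Line 2: ['keyboard', 'house'] (min_width=14, slack=0)
Line 3: ['two', 'memory', 'car'] (min_width=14, slack=0)
Line 4: ['make', 'version'] (min_width=12, slack=2)
Line 5: ['to', 'sun', 'butter'] (min_width=13, slack=1)
Line 6: ['give', 'sun', 'from'] (min_width=13, slack=1)
Line 7: ['calendar', 'bird'] (min_width=13, slack=1)
Line 8: ['moon', 'progress'] (min_width=13, slack=1)
Line 9: ['diamond'] (min_width=7, slack=7)
Line 10: ['segment', 'on', 'bed'] (min_width=14, slack=0)
Line 11: ['computer'] (min_width=8, slack=6)
Line 12: ['orange', 'paper'] (min_width=12, slack=2)
Total lines: 12

Answer: 12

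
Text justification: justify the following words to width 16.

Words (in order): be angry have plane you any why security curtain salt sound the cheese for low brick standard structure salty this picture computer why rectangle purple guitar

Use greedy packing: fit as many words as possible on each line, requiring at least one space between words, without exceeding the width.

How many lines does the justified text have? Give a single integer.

Answer: 12

Derivation:
Line 1: ['be', 'angry', 'have'] (min_width=13, slack=3)
Line 2: ['plane', 'you', 'any'] (min_width=13, slack=3)
Line 3: ['why', 'security'] (min_width=12, slack=4)
Line 4: ['curtain', 'salt'] (min_width=12, slack=4)
Line 5: ['sound', 'the', 'cheese'] (min_width=16, slack=0)
Line 6: ['for', 'low', 'brick'] (min_width=13, slack=3)
Line 7: ['standard'] (min_width=8, slack=8)
Line 8: ['structure', 'salty'] (min_width=15, slack=1)
Line 9: ['this', 'picture'] (min_width=12, slack=4)
Line 10: ['computer', 'why'] (min_width=12, slack=4)
Line 11: ['rectangle', 'purple'] (min_width=16, slack=0)
Line 12: ['guitar'] (min_width=6, slack=10)
Total lines: 12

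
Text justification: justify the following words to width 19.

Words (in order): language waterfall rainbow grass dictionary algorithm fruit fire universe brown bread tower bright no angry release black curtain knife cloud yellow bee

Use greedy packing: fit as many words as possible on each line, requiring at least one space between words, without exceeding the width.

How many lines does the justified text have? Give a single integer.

Line 1: ['language', 'waterfall'] (min_width=18, slack=1)
Line 2: ['rainbow', 'grass'] (min_width=13, slack=6)
Line 3: ['dictionary'] (min_width=10, slack=9)
Line 4: ['algorithm', 'fruit'] (min_width=15, slack=4)
Line 5: ['fire', 'universe', 'brown'] (min_width=19, slack=0)
Line 6: ['bread', 'tower', 'bright'] (min_width=18, slack=1)
Line 7: ['no', 'angry', 'release'] (min_width=16, slack=3)
Line 8: ['black', 'curtain', 'knife'] (min_width=19, slack=0)
Line 9: ['cloud', 'yellow', 'bee'] (min_width=16, slack=3)
Total lines: 9

Answer: 9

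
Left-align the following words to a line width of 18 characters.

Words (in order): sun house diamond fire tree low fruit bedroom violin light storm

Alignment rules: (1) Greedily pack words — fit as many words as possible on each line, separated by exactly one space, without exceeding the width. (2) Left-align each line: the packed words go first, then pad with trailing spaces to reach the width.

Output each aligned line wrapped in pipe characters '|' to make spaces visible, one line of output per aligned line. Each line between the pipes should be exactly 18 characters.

Answer: |sun house diamond |
|fire tree low     |
|fruit bedroom     |
|violin light storm|

Derivation:
Line 1: ['sun', 'house', 'diamond'] (min_width=17, slack=1)
Line 2: ['fire', 'tree', 'low'] (min_width=13, slack=5)
Line 3: ['fruit', 'bedroom'] (min_width=13, slack=5)
Line 4: ['violin', 'light', 'storm'] (min_width=18, slack=0)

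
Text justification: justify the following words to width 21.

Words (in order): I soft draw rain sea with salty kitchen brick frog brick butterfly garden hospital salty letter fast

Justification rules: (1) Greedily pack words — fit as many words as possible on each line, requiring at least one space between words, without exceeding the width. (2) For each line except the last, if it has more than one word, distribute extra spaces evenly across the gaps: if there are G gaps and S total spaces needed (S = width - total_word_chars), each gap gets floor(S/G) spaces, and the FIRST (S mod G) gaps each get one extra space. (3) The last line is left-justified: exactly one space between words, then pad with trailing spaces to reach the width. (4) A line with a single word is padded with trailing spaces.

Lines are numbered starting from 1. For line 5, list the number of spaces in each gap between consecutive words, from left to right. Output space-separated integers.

Line 1: ['I', 'soft', 'draw', 'rain', 'sea'] (min_width=20, slack=1)
Line 2: ['with', 'salty', 'kitchen'] (min_width=18, slack=3)
Line 3: ['brick', 'frog', 'brick'] (min_width=16, slack=5)
Line 4: ['butterfly', 'garden'] (min_width=16, slack=5)
Line 5: ['hospital', 'salty', 'letter'] (min_width=21, slack=0)
Line 6: ['fast'] (min_width=4, slack=17)

Answer: 1 1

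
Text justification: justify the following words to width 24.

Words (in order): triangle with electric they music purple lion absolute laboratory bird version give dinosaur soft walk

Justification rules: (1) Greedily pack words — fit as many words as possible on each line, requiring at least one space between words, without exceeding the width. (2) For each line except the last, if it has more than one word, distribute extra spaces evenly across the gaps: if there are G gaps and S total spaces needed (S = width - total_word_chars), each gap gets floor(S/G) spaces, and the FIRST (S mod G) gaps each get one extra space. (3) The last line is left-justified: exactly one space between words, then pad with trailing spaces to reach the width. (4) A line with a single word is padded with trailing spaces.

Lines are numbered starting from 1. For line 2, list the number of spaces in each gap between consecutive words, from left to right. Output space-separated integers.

Line 1: ['triangle', 'with', 'electric'] (min_width=22, slack=2)
Line 2: ['they', 'music', 'purple', 'lion'] (min_width=22, slack=2)
Line 3: ['absolute', 'laboratory', 'bird'] (min_width=24, slack=0)
Line 4: ['version', 'give', 'dinosaur'] (min_width=21, slack=3)
Line 5: ['soft', 'walk'] (min_width=9, slack=15)

Answer: 2 2 1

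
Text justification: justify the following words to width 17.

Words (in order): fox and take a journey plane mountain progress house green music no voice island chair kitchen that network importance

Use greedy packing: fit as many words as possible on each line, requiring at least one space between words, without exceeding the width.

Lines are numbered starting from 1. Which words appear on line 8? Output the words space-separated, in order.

Answer: importance

Derivation:
Line 1: ['fox', 'and', 'take', 'a'] (min_width=14, slack=3)
Line 2: ['journey', 'plane'] (min_width=13, slack=4)
Line 3: ['mountain', 'progress'] (min_width=17, slack=0)
Line 4: ['house', 'green', 'music'] (min_width=17, slack=0)
Line 5: ['no', 'voice', 'island'] (min_width=15, slack=2)
Line 6: ['chair', 'kitchen'] (min_width=13, slack=4)
Line 7: ['that', 'network'] (min_width=12, slack=5)
Line 8: ['importance'] (min_width=10, slack=7)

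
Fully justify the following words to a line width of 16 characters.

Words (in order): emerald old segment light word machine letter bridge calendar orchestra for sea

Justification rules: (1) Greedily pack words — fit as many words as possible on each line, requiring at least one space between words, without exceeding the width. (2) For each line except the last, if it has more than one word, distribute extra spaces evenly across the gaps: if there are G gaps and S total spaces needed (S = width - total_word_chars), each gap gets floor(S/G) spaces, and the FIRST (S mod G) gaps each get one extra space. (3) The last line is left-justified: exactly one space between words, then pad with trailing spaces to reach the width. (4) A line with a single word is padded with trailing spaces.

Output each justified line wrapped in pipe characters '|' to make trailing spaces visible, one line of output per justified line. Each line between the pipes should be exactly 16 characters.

Answer: |emerald      old|
|segment    light|
|word     machine|
|letter    bridge|
|calendar        |
|orchestra    for|
|sea             |

Derivation:
Line 1: ['emerald', 'old'] (min_width=11, slack=5)
Line 2: ['segment', 'light'] (min_width=13, slack=3)
Line 3: ['word', 'machine'] (min_width=12, slack=4)
Line 4: ['letter', 'bridge'] (min_width=13, slack=3)
Line 5: ['calendar'] (min_width=8, slack=8)
Line 6: ['orchestra', 'for'] (min_width=13, slack=3)
Line 7: ['sea'] (min_width=3, slack=13)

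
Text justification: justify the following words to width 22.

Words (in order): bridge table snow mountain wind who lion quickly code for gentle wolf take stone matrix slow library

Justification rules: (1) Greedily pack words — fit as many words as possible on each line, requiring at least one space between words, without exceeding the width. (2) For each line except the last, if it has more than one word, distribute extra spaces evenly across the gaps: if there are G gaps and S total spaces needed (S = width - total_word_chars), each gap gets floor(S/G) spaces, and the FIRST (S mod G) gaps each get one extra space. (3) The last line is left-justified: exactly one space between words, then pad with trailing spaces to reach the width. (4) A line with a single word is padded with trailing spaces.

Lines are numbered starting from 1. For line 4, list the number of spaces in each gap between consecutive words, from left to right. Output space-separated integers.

Answer: 1 1 1

Derivation:
Line 1: ['bridge', 'table', 'snow'] (min_width=17, slack=5)
Line 2: ['mountain', 'wind', 'who', 'lion'] (min_width=22, slack=0)
Line 3: ['quickly', 'code', 'for'] (min_width=16, slack=6)
Line 4: ['gentle', 'wolf', 'take', 'stone'] (min_width=22, slack=0)
Line 5: ['matrix', 'slow', 'library'] (min_width=19, slack=3)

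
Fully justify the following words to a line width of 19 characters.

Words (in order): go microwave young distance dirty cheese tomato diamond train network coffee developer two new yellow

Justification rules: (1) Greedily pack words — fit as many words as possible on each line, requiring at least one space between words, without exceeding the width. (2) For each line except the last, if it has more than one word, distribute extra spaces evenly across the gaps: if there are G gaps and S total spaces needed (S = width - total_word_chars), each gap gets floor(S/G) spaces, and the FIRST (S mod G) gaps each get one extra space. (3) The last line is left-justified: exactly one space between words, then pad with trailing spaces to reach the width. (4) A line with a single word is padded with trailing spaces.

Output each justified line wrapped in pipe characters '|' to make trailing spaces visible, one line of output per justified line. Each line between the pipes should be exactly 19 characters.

Answer: |go  microwave young|
|distance      dirty|
|cheese       tomato|
|diamond       train|
|network      coffee|
|developer  two  new|
|yellow             |

Derivation:
Line 1: ['go', 'microwave', 'young'] (min_width=18, slack=1)
Line 2: ['distance', 'dirty'] (min_width=14, slack=5)
Line 3: ['cheese', 'tomato'] (min_width=13, slack=6)
Line 4: ['diamond', 'train'] (min_width=13, slack=6)
Line 5: ['network', 'coffee'] (min_width=14, slack=5)
Line 6: ['developer', 'two', 'new'] (min_width=17, slack=2)
Line 7: ['yellow'] (min_width=6, slack=13)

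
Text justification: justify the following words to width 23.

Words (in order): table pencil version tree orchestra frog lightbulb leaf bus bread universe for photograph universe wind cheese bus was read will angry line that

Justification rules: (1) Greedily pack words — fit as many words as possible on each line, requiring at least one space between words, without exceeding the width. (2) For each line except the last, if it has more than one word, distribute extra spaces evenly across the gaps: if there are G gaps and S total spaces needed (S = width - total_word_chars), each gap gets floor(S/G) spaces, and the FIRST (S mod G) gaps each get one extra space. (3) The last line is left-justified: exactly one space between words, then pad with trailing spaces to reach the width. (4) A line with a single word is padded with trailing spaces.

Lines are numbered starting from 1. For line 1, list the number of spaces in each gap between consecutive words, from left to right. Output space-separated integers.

Answer: 3 2

Derivation:
Line 1: ['table', 'pencil', 'version'] (min_width=20, slack=3)
Line 2: ['tree', 'orchestra', 'frog'] (min_width=19, slack=4)
Line 3: ['lightbulb', 'leaf', 'bus'] (min_width=18, slack=5)
Line 4: ['bread', 'universe', 'for'] (min_width=18, slack=5)
Line 5: ['photograph', 'universe'] (min_width=19, slack=4)
Line 6: ['wind', 'cheese', 'bus', 'was'] (min_width=19, slack=4)
Line 7: ['read', 'will', 'angry', 'line'] (min_width=20, slack=3)
Line 8: ['that'] (min_width=4, slack=19)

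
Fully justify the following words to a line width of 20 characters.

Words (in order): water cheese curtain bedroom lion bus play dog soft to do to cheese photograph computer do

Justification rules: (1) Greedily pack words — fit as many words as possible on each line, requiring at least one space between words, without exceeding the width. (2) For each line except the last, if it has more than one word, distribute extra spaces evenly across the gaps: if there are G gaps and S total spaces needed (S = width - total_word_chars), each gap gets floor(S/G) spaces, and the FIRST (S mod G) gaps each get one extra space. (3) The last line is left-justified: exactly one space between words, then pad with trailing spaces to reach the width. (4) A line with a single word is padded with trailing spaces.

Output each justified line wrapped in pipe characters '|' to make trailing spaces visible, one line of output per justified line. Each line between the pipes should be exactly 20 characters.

Answer: |water cheese curtain|
|bedroom   lion   bus|
|play  dog soft to do|
|to cheese photograph|
|computer do         |

Derivation:
Line 1: ['water', 'cheese', 'curtain'] (min_width=20, slack=0)
Line 2: ['bedroom', 'lion', 'bus'] (min_width=16, slack=4)
Line 3: ['play', 'dog', 'soft', 'to', 'do'] (min_width=19, slack=1)
Line 4: ['to', 'cheese', 'photograph'] (min_width=20, slack=0)
Line 5: ['computer', 'do'] (min_width=11, slack=9)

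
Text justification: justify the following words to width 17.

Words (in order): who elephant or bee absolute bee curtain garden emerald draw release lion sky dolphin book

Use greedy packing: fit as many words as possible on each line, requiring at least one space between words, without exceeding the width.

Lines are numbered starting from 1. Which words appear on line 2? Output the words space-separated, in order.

Line 1: ['who', 'elephant', 'or'] (min_width=15, slack=2)
Line 2: ['bee', 'absolute', 'bee'] (min_width=16, slack=1)
Line 3: ['curtain', 'garden'] (min_width=14, slack=3)
Line 4: ['emerald', 'draw'] (min_width=12, slack=5)
Line 5: ['release', 'lion', 'sky'] (min_width=16, slack=1)
Line 6: ['dolphin', 'book'] (min_width=12, slack=5)

Answer: bee absolute bee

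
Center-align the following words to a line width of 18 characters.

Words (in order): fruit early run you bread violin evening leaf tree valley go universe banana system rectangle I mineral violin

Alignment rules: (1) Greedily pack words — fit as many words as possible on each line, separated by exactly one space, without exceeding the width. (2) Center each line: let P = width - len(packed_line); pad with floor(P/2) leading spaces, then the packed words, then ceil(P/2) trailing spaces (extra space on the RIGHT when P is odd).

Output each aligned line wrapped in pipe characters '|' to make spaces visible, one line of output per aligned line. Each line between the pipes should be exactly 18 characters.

Answer: | fruit early run  |
| you bread violin |
|evening leaf tree |
|valley go universe|
|  banana system   |
|   rectangle I    |
|  mineral violin  |

Derivation:
Line 1: ['fruit', 'early', 'run'] (min_width=15, slack=3)
Line 2: ['you', 'bread', 'violin'] (min_width=16, slack=2)
Line 3: ['evening', 'leaf', 'tree'] (min_width=17, slack=1)
Line 4: ['valley', 'go', 'universe'] (min_width=18, slack=0)
Line 5: ['banana', 'system'] (min_width=13, slack=5)
Line 6: ['rectangle', 'I'] (min_width=11, slack=7)
Line 7: ['mineral', 'violin'] (min_width=14, slack=4)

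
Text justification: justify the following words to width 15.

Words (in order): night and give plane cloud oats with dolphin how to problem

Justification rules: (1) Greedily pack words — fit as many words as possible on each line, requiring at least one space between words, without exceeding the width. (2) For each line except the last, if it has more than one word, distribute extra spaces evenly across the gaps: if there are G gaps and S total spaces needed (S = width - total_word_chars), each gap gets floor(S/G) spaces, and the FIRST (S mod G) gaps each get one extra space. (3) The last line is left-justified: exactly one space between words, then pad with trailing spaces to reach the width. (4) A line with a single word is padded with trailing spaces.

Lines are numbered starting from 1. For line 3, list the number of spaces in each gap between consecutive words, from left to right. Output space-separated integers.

Line 1: ['night', 'and', 'give'] (min_width=14, slack=1)
Line 2: ['plane', 'cloud'] (min_width=11, slack=4)
Line 3: ['oats', 'with'] (min_width=9, slack=6)
Line 4: ['dolphin', 'how', 'to'] (min_width=14, slack=1)
Line 5: ['problem'] (min_width=7, slack=8)

Answer: 7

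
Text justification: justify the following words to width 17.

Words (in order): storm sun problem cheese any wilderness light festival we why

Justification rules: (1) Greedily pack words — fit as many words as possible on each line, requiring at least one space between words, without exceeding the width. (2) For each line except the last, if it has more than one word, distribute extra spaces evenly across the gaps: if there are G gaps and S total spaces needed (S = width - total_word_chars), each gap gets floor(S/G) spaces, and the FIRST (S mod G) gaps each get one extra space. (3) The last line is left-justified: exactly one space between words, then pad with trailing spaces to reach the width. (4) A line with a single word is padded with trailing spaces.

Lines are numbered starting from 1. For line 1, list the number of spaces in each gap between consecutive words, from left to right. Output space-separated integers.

Line 1: ['storm', 'sun', 'problem'] (min_width=17, slack=0)
Line 2: ['cheese', 'any'] (min_width=10, slack=7)
Line 3: ['wilderness', 'light'] (min_width=16, slack=1)
Line 4: ['festival', 'we', 'why'] (min_width=15, slack=2)

Answer: 1 1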